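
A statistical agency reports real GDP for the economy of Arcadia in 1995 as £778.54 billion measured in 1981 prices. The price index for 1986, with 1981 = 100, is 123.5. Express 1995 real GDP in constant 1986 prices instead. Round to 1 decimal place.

£961.5 billion

Real GDP in 1986 prices = Real GDP in 1981 prices × (P_1986/P_1981) = 778.54 × 1.235 = 961.50.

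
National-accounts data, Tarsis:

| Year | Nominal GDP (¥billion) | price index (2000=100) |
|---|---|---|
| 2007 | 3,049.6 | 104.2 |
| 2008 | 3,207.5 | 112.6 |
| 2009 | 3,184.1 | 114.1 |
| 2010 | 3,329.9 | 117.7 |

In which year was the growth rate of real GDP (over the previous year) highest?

2010

2008: real = 3207.5/1.126 = 2848.58; growth vs 2007 (2926.68) = -2.67%.
2009: real = 3184.1/1.141 = 2790.62; growth vs 2008 (2848.58) = -2.03%.
2010: real = 3329.9/1.177 = 2829.14; growth vs 2009 (2790.62) = 1.38%.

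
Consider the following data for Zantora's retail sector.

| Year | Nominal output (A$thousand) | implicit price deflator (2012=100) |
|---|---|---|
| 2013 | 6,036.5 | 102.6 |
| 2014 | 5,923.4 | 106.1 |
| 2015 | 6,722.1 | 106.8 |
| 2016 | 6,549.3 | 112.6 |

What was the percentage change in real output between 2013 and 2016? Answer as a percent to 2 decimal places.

-1.14%

Real output 2013 = 6036.5/1.026 = 5883.53.
Real output 2016 = 6549.3/1.126 = 5816.43.
Change = 5816.43/5883.53 − 1 = -0.0114.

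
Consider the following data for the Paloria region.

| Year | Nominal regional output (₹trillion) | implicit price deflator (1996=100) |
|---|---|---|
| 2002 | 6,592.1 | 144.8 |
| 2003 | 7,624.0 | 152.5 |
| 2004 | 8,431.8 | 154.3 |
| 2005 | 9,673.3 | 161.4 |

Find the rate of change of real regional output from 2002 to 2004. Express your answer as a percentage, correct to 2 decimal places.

20.03%

Real regional output 2002 = 6592.1/1.448 = 4552.56.
Real regional output 2004 = 8431.8/1.543 = 5464.55.
Change = 5464.55/4552.56 − 1 = 0.2003.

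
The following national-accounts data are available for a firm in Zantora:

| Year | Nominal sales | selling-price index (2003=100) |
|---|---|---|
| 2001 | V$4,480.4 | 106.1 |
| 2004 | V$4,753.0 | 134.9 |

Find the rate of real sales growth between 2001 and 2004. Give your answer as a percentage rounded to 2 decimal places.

Real sales 2001 = 4480.4 / 1.061 = 4222.81.
Real sales 2004 = 4753.0 / 1.349 = 3523.35.
Real growth = 3523.35 / 4222.81 − 1 = -0.1656.

-16.56%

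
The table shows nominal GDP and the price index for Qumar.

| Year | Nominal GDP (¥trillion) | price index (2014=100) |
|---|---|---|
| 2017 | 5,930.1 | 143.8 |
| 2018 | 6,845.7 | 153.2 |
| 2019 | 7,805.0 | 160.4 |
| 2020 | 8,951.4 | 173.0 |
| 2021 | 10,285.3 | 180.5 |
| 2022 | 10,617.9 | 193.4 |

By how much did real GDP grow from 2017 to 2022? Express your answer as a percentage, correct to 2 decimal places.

33.13%

Real GDP 2017 = 5930.1/1.438 = 4123.85.
Real GDP 2022 = 10617.9/1.934 = 5490.12.
Change = 5490.12/4123.85 − 1 = 0.3313.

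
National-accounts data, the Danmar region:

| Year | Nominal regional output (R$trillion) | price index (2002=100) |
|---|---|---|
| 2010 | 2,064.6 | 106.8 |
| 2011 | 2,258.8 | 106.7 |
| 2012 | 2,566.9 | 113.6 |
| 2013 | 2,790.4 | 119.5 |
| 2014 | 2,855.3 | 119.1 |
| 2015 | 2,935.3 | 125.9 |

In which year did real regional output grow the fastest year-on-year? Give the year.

2011

2011: real = 2258.8/1.067 = 2116.96; growth vs 2010 (1933.15) = 9.51%.
2012: real = 2566.9/1.136 = 2259.60; growth vs 2011 (2116.96) = 6.74%.
2013: real = 2790.4/1.195 = 2335.06; growth vs 2012 (2259.60) = 3.34%.
2014: real = 2855.3/1.191 = 2397.40; growth vs 2013 (2335.06) = 2.67%.
2015: real = 2935.3/1.259 = 2331.45; growth vs 2014 (2397.40) = -2.75%.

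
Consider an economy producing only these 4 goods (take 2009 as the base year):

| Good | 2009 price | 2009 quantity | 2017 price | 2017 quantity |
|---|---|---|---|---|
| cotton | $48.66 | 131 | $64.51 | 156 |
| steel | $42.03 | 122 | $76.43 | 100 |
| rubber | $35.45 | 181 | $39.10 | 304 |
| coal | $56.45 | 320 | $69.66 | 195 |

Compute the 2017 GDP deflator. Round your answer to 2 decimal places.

Nominal GDP 2017 = 64.51·156 + 76.43·100 + 39.10·304 + 69.66·195 = 43176.66.
Real GDP 2017 (at 2009 prices) = 48.66·156 + 42.03·100 + 35.45·304 + 56.45·195 = 33578.51.
Deflator = Nominal/Real × 100 = 43176.66/33578.51 × 100 = 128.584.

128.58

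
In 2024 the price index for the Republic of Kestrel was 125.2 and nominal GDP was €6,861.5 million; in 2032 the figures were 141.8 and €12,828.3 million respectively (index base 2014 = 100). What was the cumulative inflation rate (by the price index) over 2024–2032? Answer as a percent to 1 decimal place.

13.3%

Price-level change = 141.8 / 125.2 − 1 = 0.1326.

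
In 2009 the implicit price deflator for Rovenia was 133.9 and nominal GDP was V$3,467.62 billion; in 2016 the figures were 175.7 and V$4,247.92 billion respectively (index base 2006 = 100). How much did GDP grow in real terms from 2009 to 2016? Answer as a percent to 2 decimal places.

-6.64%

Deflate each year: 2009 → 3467.62/1.339 = 2589.71; 2016 → 4247.92/1.757 = 2417.71.
So real GDP changed by 2417.71/2589.71 − 1 = -0.0664, i.e. -6.64%.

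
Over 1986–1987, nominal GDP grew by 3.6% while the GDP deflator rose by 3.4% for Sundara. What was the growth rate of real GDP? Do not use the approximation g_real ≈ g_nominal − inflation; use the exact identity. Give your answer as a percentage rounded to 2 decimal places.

0.19%

(1 + g_nom) = (1 + g_real)(1 + π), so g_real = 1.0360 / 1.0340 − 1 = 0.00193.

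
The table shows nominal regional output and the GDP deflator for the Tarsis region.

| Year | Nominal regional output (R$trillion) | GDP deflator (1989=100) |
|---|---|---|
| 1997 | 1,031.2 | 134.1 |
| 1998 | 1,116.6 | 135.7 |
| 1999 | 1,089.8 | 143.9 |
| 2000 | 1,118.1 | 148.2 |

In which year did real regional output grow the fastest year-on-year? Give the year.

1998

1998: real = 1116.6/1.357 = 822.84; growth vs 1997 (768.98) = 7.00%.
1999: real = 1089.8/1.439 = 757.33; growth vs 1998 (822.84) = -7.96%.
2000: real = 1118.1/1.482 = 754.45; growth vs 1999 (757.33) = -0.38%.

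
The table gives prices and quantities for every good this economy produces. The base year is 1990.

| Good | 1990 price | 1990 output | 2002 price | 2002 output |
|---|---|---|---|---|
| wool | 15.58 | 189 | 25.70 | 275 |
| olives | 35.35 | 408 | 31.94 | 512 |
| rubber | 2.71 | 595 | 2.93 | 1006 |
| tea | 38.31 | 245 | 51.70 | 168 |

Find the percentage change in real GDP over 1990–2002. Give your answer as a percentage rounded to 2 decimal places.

Real GDP 1990 = Nominal GDP 1990 = 15.58·189 + 35.35·408 + 2.71·595 + 38.31·245 = 28365.82.
Real GDP 2002 (at 1990 prices) = 15.58·275 + 35.35·512 + 2.71·1006 + 38.31·168 = 31546.04.
Real growth = 31546.04/28365.82 − 1 = 0.1121.

11.21%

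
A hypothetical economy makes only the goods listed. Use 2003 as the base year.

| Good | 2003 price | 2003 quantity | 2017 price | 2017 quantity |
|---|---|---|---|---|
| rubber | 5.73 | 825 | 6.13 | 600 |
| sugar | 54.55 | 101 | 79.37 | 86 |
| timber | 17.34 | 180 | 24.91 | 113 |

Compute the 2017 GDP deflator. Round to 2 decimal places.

Nominal GDP 2017 = 6.13·600 + 79.37·86 + 24.91·113 = 13318.65.
Real GDP 2017 (at 2003 prices) = 5.73·600 + 54.55·86 + 17.34·113 = 10088.72.
Deflator = Nominal/Real × 100 = 13318.65/10088.72 × 100 = 132.015.

132.02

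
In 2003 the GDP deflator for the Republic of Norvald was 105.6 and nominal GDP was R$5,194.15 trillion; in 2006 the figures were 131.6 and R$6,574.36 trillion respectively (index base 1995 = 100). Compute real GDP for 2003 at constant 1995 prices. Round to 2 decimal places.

R$4,918.70 trillion

Real GDP = Nominal / (GDP deflator/100) = 5194.15 / 1.056 = 4918.70.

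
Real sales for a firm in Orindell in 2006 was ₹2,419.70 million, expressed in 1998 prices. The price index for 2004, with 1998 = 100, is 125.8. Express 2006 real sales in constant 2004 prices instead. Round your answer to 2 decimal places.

₹3,043.98 million

Real sales in 2004 prices = Real sales in 1998 prices × (P_2004/P_1998) = 2419.70 × 1.258 = 3043.98.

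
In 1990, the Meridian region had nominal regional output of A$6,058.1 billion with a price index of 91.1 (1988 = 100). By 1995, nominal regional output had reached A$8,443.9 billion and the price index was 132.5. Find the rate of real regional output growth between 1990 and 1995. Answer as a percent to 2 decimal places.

-4.17%

Deflate each year: 1990 → 6058.1/0.911 = 6649.95; 1995 → 8443.9/1.325 = 6372.75.
So real regional output changed by 6372.75/6649.95 − 1 = -0.0417, i.e. -4.17%.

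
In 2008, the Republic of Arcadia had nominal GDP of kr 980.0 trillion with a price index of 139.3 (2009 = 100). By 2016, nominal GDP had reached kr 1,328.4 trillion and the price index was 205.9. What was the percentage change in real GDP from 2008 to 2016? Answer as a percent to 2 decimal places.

Real GDP 2008 = 980.0 / 1.393 = 703.52.
Real GDP 2016 = 1328.4 / 2.059 = 645.17.
Real growth = 645.17 / 703.52 − 1 = -0.0829.

-8.29%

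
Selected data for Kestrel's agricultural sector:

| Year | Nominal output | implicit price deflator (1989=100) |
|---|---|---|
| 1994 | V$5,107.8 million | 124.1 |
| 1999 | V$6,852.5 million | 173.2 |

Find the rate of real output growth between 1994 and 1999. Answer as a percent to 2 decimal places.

Deflate each year: 1994 → 5107.8/1.241 = 4115.87; 1999 → 6852.5/1.732 = 3956.41.
So real output changed by 3956.41/4115.87 − 1 = -0.0387, i.e. -3.87%.

-3.87%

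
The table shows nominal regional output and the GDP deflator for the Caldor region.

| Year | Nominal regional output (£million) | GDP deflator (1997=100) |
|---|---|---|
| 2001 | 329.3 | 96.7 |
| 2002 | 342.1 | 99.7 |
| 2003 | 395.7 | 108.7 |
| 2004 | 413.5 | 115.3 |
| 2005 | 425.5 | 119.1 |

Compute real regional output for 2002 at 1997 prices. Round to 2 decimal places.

Real regional output 2002 = 342.1 / 0.997 = 343.13.

£343.13 million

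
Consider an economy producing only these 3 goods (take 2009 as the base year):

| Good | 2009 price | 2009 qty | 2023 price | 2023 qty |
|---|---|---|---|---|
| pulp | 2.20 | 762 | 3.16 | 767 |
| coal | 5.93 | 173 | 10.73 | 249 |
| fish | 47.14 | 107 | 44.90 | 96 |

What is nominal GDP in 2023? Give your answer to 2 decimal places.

Nominal GDP 2023 = Σ (p_2023 × q_2023) = 3.16·767 + 10.73·249 + 44.90·96 = 9405.89.

9405.89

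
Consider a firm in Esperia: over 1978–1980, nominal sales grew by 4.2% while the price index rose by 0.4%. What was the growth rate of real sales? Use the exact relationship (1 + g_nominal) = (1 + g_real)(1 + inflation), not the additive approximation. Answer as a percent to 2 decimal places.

(1 + g_nom) = (1 + g_real)(1 + π), so g_real = 1.0420 / 1.0040 − 1 = 0.03785.

3.78%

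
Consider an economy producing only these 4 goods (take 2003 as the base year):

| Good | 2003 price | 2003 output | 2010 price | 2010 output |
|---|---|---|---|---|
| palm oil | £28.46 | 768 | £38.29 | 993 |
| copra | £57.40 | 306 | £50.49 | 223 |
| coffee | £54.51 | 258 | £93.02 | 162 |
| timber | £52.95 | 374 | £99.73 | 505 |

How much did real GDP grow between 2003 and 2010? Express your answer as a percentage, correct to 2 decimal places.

Real GDP 2003 = Nominal GDP 2003 = 28.46·768 + 57.40·306 + 54.51·258 + 52.95·374 = 73288.56.
Real GDP 2010 (at 2003 prices) = 28.46·993 + 57.40·223 + 54.51·162 + 52.95·505 = 76631.35.
Real growth = 76631.35/73288.56 − 1 = 0.0456.

4.56%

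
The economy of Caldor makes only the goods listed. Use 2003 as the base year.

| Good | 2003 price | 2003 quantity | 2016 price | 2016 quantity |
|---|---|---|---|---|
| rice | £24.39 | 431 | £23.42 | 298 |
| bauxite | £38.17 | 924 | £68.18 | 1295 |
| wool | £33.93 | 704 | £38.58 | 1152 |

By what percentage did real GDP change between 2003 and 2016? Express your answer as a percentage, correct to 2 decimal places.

Real GDP 2003 = Nominal GDP 2003 = 24.39·431 + 38.17·924 + 33.93·704 = 69667.89.
Real GDP 2016 (at 2003 prices) = 24.39·298 + 38.17·1295 + 33.93·1152 = 95785.73.
Real growth = 95785.73/69667.89 − 1 = 0.3749.

37.49%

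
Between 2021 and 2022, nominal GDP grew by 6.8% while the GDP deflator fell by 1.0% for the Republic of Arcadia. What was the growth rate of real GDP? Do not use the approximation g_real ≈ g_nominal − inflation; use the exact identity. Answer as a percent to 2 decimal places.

(1 + g_nom) = (1 + g_real)(1 + π), so g_real = 1.0680 / 0.9900 − 1 = 0.07879.

7.88%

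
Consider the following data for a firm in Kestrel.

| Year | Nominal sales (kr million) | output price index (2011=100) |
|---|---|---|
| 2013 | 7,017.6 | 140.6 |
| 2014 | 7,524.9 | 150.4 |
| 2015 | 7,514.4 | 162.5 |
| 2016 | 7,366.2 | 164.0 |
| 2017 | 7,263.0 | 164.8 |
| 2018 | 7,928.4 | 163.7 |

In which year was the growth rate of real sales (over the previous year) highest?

2014: real = 7524.9/1.504 = 5003.26; growth vs 2013 (4991.18) = 0.24%.
2015: real = 7514.4/1.625 = 4624.25; growth vs 2014 (5003.26) = -7.58%.
2016: real = 7366.2/1.640 = 4491.59; growth vs 2015 (4624.25) = -2.87%.
2017: real = 7263.0/1.648 = 4407.16; growth vs 2016 (4491.59) = -1.88%.
2018: real = 7928.4/1.637 = 4843.25; growth vs 2017 (4407.16) = 9.90%.

2018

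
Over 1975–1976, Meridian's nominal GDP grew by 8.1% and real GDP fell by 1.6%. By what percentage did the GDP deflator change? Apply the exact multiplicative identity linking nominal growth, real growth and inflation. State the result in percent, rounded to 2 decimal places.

(1 + g_nom) = (1 + g_real)(1 + π), so π = 1.0810 / 0.9840 − 1 = 0.09858.

9.86%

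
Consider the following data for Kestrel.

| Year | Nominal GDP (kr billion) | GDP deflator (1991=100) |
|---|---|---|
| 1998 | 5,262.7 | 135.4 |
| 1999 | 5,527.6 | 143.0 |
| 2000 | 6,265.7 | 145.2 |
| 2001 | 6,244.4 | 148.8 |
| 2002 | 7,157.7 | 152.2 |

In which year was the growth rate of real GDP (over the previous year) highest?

2002

1999: real = 5527.6/1.430 = 3865.45; growth vs 1998 (3886.78) = -0.55%.
2000: real = 6265.7/1.452 = 4315.22; growth vs 1999 (3865.45) = 11.64%.
2001: real = 6244.4/1.488 = 4196.51; growth vs 2000 (4315.22) = -2.75%.
2002: real = 7157.7/1.522 = 4702.83; growth vs 2001 (4196.51) = 12.07%.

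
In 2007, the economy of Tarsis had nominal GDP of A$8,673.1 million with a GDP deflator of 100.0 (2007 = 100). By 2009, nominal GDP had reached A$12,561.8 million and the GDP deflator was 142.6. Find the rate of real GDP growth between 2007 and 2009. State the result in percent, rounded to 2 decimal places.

Deflate each year: 2007 → 8673.1/1.000 = 8673.10; 2009 → 12561.8/1.426 = 8809.12.
So real GDP changed by 8809.12/8673.10 − 1 = 0.0157, i.e. 1.57%.

1.57%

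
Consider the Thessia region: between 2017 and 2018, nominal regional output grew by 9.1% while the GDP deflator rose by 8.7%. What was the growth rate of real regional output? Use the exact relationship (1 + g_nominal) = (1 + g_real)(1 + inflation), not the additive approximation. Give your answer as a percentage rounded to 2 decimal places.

(1 + g_nom) = (1 + g_real)(1 + π), so g_real = 1.0910 / 1.0870 − 1 = 0.00368.

0.37%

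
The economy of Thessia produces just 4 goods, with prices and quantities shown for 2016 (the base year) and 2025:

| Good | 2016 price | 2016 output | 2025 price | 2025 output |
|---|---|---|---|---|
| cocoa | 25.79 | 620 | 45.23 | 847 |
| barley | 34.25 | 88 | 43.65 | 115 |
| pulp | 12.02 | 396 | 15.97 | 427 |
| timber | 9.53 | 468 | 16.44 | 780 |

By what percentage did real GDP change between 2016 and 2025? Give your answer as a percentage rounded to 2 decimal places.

35.87%

Real GDP 2016 = Nominal GDP 2016 = 25.79·620 + 34.25·88 + 12.02·396 + 9.53·468 = 28223.76.
Real GDP 2025 (at 2016 prices) = 25.79·847 + 34.25·115 + 12.02·427 + 9.53·780 = 38348.82.
Real growth = 38348.82/28223.76 − 1 = 0.3587.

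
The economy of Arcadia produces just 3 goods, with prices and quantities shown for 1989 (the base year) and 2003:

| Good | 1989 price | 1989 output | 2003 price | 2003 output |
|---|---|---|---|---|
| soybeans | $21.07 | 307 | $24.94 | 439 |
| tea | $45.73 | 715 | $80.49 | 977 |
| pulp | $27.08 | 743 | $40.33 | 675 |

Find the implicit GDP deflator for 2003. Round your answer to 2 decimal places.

Nominal GDP 2003 = 24.94·439 + 80.49·977 + 40.33·675 = 116810.14.
Real GDP 2003 (at 1989 prices) = 21.07·439 + 45.73·977 + 27.08·675 = 72206.94.
Deflator = Nominal/Real × 100 = 116810.14/72206.94 × 100 = 161.771.

161.77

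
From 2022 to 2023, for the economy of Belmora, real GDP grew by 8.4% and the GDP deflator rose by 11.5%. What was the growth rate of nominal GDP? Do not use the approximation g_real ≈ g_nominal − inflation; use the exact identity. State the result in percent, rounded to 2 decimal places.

(1 + g_nom) = (1 + g_real)(1 + π) = 1.0840 × 1.1150 = 1.20866.

20.87%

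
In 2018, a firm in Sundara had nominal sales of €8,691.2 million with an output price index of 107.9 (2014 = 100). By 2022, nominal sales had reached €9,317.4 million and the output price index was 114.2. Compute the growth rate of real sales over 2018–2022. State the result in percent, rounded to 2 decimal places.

1.29%

Deflate each year: 2018 → 8691.2/1.079 = 8054.87; 2022 → 9317.4/1.142 = 8158.84.
So real sales changed by 8158.84/8054.87 − 1 = 0.0129, i.e. 1.29%.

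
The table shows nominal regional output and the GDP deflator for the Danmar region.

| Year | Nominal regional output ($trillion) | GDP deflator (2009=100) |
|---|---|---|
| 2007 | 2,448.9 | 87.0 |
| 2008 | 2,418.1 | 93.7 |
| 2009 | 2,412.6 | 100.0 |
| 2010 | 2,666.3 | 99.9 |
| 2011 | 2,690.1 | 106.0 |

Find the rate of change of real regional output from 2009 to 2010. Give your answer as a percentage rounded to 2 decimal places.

10.63%

Real regional output 2009 = 2412.6/1.000 = 2412.60.
Real regional output 2010 = 2666.3/0.999 = 2668.97.
Change = 2668.97/2412.60 − 1 = 0.1063.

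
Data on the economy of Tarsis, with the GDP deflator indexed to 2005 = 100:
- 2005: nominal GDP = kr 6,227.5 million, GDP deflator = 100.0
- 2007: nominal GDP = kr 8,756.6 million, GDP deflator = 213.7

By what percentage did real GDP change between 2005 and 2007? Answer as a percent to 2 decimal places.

-34.20%

Deflate each year: 2005 → 6227.5/1.000 = 6227.50; 2007 → 8756.6/2.137 = 4097.61.
So real GDP changed by 4097.61/6227.50 − 1 = -0.3420, i.e. -34.20%.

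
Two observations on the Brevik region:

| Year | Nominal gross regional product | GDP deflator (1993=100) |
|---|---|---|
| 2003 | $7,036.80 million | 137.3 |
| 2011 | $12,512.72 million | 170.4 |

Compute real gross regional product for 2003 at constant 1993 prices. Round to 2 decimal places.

Real gross regional product = Nominal / (GDP deflator/100) = 7036.80 / 1.373 = 5125.13.

$5,125.13 million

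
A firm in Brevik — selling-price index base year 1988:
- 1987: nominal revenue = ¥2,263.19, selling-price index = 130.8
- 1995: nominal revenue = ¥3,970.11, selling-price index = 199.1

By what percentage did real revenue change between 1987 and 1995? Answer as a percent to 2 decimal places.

Deflate each year: 1987 → 2263.19/1.308 = 1730.27; 1995 → 3970.11/1.991 = 1994.03.
So real revenue changed by 1994.03/1730.27 − 1 = 0.1524, i.e. 15.24%.

15.24%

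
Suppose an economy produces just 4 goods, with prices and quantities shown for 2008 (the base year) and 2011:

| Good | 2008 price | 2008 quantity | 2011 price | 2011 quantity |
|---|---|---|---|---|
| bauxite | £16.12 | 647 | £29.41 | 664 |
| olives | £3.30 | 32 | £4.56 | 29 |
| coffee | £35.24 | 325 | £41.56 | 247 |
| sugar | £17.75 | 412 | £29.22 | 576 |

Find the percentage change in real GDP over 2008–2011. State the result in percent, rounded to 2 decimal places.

Real GDP 2008 = Nominal GDP 2008 = 16.12·647 + 3.30·32 + 35.24·325 + 17.75·412 = 29301.24.
Real GDP 2011 (at 2008 prices) = 16.12·664 + 3.30·29 + 35.24·247 + 17.75·576 = 29727.66.
Real growth = 29727.66/29301.24 − 1 = 0.0146.

1.46%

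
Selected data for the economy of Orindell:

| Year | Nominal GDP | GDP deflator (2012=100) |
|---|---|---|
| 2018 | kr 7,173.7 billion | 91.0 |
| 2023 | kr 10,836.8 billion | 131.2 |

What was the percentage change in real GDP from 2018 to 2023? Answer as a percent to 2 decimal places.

4.78%

Real GDP 2018 = 7173.7 / 0.910 = 7883.19.
Real GDP 2023 = 10836.8 / 1.312 = 8259.76.
Real growth = 8259.76 / 7883.19 − 1 = 0.0478.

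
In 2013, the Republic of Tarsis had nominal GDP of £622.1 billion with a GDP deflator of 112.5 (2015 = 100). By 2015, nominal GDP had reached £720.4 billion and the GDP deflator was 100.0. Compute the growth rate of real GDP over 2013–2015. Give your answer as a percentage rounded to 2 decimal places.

Real GDP 2013 = 622.1 / 1.125 = 552.98.
Real GDP 2015 = 720.4 / 1.000 = 720.40.
Real growth = 720.40 / 552.98 − 1 = 0.3028.

30.28%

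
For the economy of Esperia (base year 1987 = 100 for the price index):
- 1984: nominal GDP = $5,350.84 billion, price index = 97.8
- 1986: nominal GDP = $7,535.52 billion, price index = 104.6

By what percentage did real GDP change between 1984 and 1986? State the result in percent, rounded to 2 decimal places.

31.67%

Real GDP 1984 = 5350.84 / 0.978 = 5471.21.
Real GDP 1986 = 7535.52 / 1.046 = 7204.13.
Real growth = 7204.13 / 5471.21 − 1 = 0.3167.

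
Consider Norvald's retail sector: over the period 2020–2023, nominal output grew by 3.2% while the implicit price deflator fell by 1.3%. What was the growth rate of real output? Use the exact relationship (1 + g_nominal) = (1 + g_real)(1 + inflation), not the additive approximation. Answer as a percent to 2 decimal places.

4.56%

(1 + g_nom) = (1 + g_real)(1 + π), so g_real = 1.0320 / 0.9870 − 1 = 0.04559.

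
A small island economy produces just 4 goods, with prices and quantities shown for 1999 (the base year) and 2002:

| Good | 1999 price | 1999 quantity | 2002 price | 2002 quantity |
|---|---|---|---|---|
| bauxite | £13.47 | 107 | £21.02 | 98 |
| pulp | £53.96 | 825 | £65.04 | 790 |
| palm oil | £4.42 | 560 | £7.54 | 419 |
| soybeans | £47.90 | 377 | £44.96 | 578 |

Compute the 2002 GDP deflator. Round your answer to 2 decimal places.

112.38

Nominal GDP 2002 = 21.02·98 + 65.04·790 + 7.54·419 + 44.96·578 = 82587.70.
Real GDP 2002 (at 1999 prices) = 13.47·98 + 53.96·790 + 4.42·419 + 47.90·578 = 73486.64.
Deflator = Nominal/Real × 100 = 82587.70/73486.64 × 100 = 112.385.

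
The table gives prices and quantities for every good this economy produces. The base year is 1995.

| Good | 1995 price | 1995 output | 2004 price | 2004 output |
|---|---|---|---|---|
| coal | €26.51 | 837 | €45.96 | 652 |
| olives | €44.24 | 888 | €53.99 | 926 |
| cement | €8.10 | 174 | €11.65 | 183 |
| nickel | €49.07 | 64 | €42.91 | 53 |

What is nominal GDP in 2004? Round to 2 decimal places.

Nominal GDP 2004 = Σ (p_2004 × q_2004) = 45.96·652 + 53.99·926 + 11.65·183 + 42.91·53 = 84366.84.

€84366.84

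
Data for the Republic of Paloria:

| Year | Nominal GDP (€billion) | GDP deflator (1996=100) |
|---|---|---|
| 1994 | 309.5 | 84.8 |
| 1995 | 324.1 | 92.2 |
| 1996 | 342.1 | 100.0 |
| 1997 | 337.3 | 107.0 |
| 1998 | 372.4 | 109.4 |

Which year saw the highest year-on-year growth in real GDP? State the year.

1995: real = 324.1/0.922 = 351.52; growth vs 1994 (364.98) = -3.69%.
1996: real = 342.1/1.000 = 342.10; growth vs 1995 (351.52) = -2.68%.
1997: real = 337.3/1.070 = 315.23; growth vs 1996 (342.10) = -7.85%.
1998: real = 372.4/1.094 = 340.40; growth vs 1997 (315.23) = 7.98%.

1998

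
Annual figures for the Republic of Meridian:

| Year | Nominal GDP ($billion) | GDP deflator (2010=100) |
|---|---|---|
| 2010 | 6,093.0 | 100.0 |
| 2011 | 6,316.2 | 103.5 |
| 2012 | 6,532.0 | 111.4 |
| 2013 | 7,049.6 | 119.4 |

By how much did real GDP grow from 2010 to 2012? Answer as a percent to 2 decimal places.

-3.77%

Real GDP 2010 = 6093.0/1.000 = 6093.00.
Real GDP 2012 = 6532.0/1.114 = 5863.55.
Change = 5863.55/6093.00 − 1 = -0.0377.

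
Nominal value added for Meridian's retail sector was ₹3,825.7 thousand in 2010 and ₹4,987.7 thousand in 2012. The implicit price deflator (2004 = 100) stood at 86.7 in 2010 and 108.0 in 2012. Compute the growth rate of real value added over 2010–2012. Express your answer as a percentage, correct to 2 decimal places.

Deflate each year: 2010 → 3825.7/0.867 = 4412.57; 2012 → 4987.7/1.080 = 4618.24.
So real value added changed by 4618.24/4412.57 − 1 = 0.0466, i.e. 4.66%.

4.66%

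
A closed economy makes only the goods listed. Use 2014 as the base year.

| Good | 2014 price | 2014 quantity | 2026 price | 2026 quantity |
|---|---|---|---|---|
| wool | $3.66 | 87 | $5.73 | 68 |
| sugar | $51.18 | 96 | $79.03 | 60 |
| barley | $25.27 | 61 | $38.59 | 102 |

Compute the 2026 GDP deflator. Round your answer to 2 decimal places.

153.76

Nominal GDP 2026 = 5.73·68 + 79.03·60 + 38.59·102 = 9067.62.
Real GDP 2026 (at 2014 prices) = 3.66·68 + 51.18·60 + 25.27·102 = 5897.22.
Deflator = Nominal/Real × 100 = 9067.62/5897.22 × 100 = 153.761.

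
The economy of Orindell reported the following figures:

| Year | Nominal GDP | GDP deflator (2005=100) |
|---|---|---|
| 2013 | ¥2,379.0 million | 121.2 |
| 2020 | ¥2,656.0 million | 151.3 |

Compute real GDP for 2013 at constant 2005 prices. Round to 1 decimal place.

Real GDP = Nominal / (GDP deflator/100) = 2379.0 / 1.212 = 1962.87.

¥1,962.9 million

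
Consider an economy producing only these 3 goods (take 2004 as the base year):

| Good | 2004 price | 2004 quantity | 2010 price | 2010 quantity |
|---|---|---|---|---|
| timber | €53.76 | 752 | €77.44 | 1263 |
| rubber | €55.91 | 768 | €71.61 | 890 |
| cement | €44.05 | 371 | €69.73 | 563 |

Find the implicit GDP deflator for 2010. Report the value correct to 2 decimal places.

Nominal GDP 2010 = 77.44·1263 + 71.61·890 + 69.73·563 = 200797.61.
Real GDP 2010 (at 2004 prices) = 53.76·1263 + 55.91·890 + 44.05·563 = 142458.93.
Deflator = Nominal/Real × 100 = 200797.61/142458.93 × 100 = 140.951.

140.95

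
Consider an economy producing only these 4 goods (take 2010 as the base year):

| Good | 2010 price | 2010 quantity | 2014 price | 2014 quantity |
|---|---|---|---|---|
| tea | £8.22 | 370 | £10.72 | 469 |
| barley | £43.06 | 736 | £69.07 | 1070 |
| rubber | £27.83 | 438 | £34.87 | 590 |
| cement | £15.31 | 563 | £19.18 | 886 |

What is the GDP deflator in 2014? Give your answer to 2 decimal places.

Nominal GDP 2014 = 10.72·469 + 69.07·1070 + 34.87·590 + 19.18·886 = 116499.36.
Real GDP 2014 (at 2010 prices) = 8.22·469 + 43.06·1070 + 27.83·590 + 15.31·886 = 79913.74.
Deflator = Nominal/Real × 100 = 116499.36/79913.74 × 100 = 145.781.

145.78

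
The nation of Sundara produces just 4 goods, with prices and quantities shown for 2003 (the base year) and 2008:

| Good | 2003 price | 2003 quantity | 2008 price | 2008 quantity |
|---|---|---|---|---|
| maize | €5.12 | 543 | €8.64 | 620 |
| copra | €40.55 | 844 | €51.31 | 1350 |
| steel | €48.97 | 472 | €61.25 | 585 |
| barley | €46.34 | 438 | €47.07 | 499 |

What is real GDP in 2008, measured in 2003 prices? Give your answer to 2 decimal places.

€109688.01

Real GDP 2008 = Σ (p_2003 × q_2008) = 5.12·620 + 40.55·1350 + 48.97·585 + 46.34·499 = 109688.01.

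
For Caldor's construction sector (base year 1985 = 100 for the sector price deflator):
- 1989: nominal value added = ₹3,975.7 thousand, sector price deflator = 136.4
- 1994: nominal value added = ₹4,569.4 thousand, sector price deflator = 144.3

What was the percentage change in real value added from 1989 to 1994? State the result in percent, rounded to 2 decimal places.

Deflate each year: 1989 → 3975.7/1.364 = 2914.74; 1994 → 4569.4/1.443 = 3166.60.
So real value added changed by 3166.60/2914.74 − 1 = 0.0864, i.e. 8.64%.

8.64%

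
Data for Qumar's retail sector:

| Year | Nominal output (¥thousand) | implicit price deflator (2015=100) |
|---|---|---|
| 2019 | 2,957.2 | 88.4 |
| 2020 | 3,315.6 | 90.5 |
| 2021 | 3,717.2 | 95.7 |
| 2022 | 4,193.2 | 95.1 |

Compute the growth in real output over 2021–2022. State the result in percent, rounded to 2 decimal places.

13.52%

Real output 2021 = 3717.2/0.957 = 3884.22.
Real output 2022 = 4193.2/0.951 = 4409.25.
Change = 4409.25/3884.22 − 1 = 0.1352.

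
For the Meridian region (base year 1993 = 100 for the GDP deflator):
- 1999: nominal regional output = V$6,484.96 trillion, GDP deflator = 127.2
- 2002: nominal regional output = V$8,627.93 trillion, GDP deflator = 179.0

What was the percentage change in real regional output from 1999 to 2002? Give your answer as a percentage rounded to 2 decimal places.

Real regional output 1999 = 6484.96 / 1.272 = 5098.24.
Real regional output 2002 = 8627.93 / 1.790 = 4820.07.
Real growth = 4820.07 / 5098.24 − 1 = -0.0546.

-5.46%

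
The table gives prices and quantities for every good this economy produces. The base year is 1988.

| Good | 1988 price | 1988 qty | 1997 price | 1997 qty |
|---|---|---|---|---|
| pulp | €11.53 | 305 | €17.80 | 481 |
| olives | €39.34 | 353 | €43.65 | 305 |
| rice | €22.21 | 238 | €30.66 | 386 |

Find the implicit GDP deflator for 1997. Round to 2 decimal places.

Nominal GDP 1997 = 17.80·481 + 43.65·305 + 30.66·386 = 33709.81.
Real GDP 1997 (at 1988 prices) = 11.53·481 + 39.34·305 + 22.21·386 = 26117.69.
Deflator = Nominal/Real × 100 = 33709.81/26117.69 × 100 = 129.069.

129.07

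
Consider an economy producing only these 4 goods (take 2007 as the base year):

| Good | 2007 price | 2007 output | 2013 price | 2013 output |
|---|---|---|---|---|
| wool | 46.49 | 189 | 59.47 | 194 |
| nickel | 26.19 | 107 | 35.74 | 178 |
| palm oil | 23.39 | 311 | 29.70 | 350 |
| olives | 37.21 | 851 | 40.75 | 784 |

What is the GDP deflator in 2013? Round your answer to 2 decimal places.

118.03

Nominal GDP 2013 = 59.47·194 + 35.74·178 + 29.70·350 + 40.75·784 = 60241.90.
Real GDP 2013 (at 2007 prices) = 46.49·194 + 26.19·178 + 23.39·350 + 37.21·784 = 51040.02.
Deflator = Nominal/Real × 100 = 60241.90/51040.02 × 100 = 118.029.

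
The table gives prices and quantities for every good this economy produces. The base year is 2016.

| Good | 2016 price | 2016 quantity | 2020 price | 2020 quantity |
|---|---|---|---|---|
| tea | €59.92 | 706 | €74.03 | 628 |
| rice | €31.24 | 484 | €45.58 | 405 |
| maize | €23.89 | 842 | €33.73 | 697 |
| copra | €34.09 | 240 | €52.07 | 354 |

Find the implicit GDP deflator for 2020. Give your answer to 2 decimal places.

Nominal GDP 2020 = 74.03·628 + 45.58·405 + 33.73·697 + 52.07·354 = 106893.33.
Real GDP 2020 (at 2016 prices) = 59.92·628 + 31.24·405 + 23.89·697 + 34.09·354 = 79001.15.
Deflator = Nominal/Real × 100 = 106893.33/79001.15 × 100 = 135.306.

135.31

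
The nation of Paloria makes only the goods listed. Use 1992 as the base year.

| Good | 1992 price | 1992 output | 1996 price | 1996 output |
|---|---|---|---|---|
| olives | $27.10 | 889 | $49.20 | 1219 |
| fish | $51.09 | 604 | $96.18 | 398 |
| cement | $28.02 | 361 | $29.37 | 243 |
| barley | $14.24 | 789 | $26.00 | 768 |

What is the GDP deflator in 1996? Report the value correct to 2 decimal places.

Nominal GDP 1996 = 49.20·1219 + 96.18·398 + 29.37·243 + 26.00·768 = 125359.35.
Real GDP 1996 (at 1992 prices) = 27.10·1219 + 51.09·398 + 28.02·243 + 14.24·768 = 71113.90.
Deflator = Nominal/Real × 100 = 125359.35/71113.90 × 100 = 176.280.

176.28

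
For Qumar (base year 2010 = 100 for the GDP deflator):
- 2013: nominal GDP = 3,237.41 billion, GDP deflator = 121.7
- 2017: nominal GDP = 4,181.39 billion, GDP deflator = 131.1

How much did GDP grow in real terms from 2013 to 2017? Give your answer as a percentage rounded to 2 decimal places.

Real GDP 2013 = 3237.41 / 1.217 = 2660.16.
Real GDP 2017 = 4181.39 / 1.311 = 3189.47.
Real growth = 3189.47 / 2660.16 − 1 = 0.1990.

19.90%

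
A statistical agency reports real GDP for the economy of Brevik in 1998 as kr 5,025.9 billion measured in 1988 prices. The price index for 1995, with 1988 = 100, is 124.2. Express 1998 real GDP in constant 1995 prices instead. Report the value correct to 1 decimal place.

Real GDP in 1995 prices = Real GDP in 1988 prices × (P_1995/P_1988) = 5025.9 × 1.242 = 6242.17.

kr 6,242.2 billion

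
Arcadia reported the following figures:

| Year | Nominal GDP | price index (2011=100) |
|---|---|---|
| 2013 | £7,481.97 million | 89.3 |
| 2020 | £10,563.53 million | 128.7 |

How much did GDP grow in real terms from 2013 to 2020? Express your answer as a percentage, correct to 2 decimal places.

Real GDP 2013 = 7481.97 / 0.893 = 8378.47.
Real GDP 2020 = 10563.53 / 1.287 = 8207.87.
Real growth = 8207.87 / 8378.47 − 1 = -0.0204.

-2.04%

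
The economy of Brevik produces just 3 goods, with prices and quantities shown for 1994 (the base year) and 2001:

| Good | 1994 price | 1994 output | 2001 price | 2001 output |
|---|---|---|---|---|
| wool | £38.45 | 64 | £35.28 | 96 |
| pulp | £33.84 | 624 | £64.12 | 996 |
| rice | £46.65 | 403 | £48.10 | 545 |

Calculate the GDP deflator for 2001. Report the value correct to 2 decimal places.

Nominal GDP 2001 = 35.28·96 + 64.12·996 + 48.10·545 = 93464.90.
Real GDP 2001 (at 1994 prices) = 38.45·96 + 33.84·996 + 46.65·545 = 62820.09.
Deflator = Nominal/Real × 100 = 93464.90/62820.09 × 100 = 148.782.

148.78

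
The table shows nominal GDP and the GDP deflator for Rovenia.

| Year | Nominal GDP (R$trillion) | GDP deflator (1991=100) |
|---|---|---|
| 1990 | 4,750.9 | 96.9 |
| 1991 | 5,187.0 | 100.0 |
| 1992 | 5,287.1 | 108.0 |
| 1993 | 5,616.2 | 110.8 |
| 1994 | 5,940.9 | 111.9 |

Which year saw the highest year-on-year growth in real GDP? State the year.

1991

1991: real = 5187.0/1.000 = 5187.00; growth vs 1990 (4902.89) = 5.79%.
1992: real = 5287.1/1.080 = 4895.46; growth vs 1991 (5187.00) = -5.62%.
1993: real = 5616.2/1.108 = 5068.77; growth vs 1992 (4895.46) = 3.54%.
1994: real = 5940.9/1.119 = 5309.12; growth vs 1993 (5068.77) = 4.74%.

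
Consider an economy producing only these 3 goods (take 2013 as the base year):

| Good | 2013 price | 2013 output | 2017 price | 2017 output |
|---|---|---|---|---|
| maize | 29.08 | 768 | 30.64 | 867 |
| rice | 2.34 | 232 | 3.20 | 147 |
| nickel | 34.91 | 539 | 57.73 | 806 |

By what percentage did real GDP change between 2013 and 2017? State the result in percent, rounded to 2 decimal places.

28.78%

Real GDP 2013 = Nominal GDP 2013 = 29.08·768 + 2.34·232 + 34.91·539 = 41692.81.
Real GDP 2017 (at 2013 prices) = 29.08·867 + 2.34·147 + 34.91·806 = 53693.80.
Real growth = 53693.80/41692.81 − 1 = 0.2878.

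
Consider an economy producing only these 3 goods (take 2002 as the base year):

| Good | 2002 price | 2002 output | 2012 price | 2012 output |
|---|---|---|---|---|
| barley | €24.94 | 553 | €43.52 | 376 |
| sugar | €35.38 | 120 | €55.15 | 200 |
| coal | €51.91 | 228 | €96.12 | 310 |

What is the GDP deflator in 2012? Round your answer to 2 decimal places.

Nominal GDP 2012 = 43.52·376 + 55.15·200 + 96.12·310 = 57190.72.
Real GDP 2012 (at 2002 prices) = 24.94·376 + 35.38·200 + 51.91·310 = 32545.54.
Deflator = Nominal/Real × 100 = 57190.72/32545.54 × 100 = 175.725.

175.73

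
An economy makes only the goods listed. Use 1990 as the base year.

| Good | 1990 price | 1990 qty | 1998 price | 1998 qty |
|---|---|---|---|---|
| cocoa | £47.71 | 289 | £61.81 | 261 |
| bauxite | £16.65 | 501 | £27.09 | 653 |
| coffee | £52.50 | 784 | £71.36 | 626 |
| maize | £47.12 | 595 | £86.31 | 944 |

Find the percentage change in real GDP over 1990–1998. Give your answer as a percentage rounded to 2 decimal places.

10.23%

Real GDP 1990 = Nominal GDP 1990 = 47.71·289 + 16.65·501 + 52.50·784 + 47.12·595 = 91326.24.
Real GDP 1998 (at 1990 prices) = 47.71·261 + 16.65·653 + 52.50·626 + 47.12·944 = 100671.04.
Real growth = 100671.04/91326.24 − 1 = 0.1023.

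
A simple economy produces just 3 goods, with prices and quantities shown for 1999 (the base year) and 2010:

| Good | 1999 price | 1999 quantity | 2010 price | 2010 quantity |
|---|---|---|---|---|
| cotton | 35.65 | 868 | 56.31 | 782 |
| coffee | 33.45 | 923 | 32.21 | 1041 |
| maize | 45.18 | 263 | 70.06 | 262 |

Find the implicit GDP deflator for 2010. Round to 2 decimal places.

128.69

Nominal GDP 2010 = 56.31·782 + 32.21·1041 + 70.06·262 = 95920.75.
Real GDP 2010 (at 1999 prices) = 35.65·782 + 33.45·1041 + 45.18·262 = 74536.91.
Deflator = Nominal/Real × 100 = 95920.75/74536.91 × 100 = 128.689.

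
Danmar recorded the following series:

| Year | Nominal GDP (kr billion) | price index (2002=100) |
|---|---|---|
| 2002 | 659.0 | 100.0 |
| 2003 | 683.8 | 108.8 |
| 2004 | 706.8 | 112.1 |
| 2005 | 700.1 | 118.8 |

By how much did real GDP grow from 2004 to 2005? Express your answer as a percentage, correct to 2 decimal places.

-6.53%

Real GDP 2004 = 706.8/1.121 = 630.51.
Real GDP 2005 = 700.1/1.188 = 589.31.
Change = 589.31/630.51 − 1 = -0.0653.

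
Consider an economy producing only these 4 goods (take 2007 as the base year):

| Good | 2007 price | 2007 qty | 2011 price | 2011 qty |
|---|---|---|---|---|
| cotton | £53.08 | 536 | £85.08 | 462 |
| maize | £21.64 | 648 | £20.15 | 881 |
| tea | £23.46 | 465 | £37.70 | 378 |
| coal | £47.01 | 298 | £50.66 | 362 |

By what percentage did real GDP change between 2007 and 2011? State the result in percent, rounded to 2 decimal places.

3.09%

Real GDP 2007 = Nominal GDP 2007 = 53.08·536 + 21.64·648 + 23.46·465 + 47.01·298 = 67391.48.
Real GDP 2011 (at 2007 prices) = 53.08·462 + 21.64·881 + 23.46·378 + 47.01·362 = 69473.30.
Real growth = 69473.30/67391.48 − 1 = 0.0309.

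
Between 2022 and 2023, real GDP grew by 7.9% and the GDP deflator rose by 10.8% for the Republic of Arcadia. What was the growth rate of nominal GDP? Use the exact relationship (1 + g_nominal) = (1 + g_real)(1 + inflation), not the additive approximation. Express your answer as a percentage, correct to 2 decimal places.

19.55%

(1 + g_nom) = (1 + g_real)(1 + π) = 1.0790 × 1.1080 = 1.19553.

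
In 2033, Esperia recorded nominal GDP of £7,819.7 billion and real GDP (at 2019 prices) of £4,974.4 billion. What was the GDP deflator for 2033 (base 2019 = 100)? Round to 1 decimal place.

GDP deflator = (Nominal / Real) × 100 = 7819.7 / 4974.4 × 100 = 157.20.

157.2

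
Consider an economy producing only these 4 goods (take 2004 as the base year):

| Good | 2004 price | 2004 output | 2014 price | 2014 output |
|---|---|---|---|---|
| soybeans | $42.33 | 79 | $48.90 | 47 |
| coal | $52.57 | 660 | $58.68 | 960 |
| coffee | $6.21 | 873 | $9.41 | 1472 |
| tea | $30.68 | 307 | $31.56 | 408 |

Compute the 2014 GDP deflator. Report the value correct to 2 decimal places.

115.17

Nominal GDP 2014 = 48.90·47 + 58.68·960 + 9.41·1472 + 31.56·408 = 85359.10.
Real GDP 2014 (at 2004 prices) = 42.33·47 + 52.57·960 + 6.21·1472 + 30.68·408 = 74115.27.
Deflator = Nominal/Real × 100 = 85359.10/74115.27 × 100 = 115.171.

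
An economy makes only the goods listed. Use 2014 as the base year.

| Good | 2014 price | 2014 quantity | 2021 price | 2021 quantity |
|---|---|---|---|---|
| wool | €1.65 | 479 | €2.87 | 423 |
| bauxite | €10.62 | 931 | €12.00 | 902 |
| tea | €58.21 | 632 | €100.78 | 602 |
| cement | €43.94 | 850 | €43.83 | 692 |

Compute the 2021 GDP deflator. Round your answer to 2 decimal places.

136.07

Nominal GDP 2021 = 2.87·423 + 12.00·902 + 100.78·602 + 43.83·692 = 103037.93.
Real GDP 2021 (at 2014 prices) = 1.65·423 + 10.62·902 + 58.21·602 + 43.94·692 = 75726.09.
Deflator = Nominal/Real × 100 = 103037.93/75726.09 × 100 = 136.067.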